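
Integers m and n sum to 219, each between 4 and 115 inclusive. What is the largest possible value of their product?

mn = m(219 − m) is maximized when m is as near 219/2 as the bounds allow.
Taking m = 109 and n = 110 (both in [4, 115]) gives mn = 11990.

11990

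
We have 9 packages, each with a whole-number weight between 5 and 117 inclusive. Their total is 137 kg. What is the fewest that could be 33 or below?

Let j be the number exceeding 33. Then the total is ≥ 34·j + 5·(9 − j) = 45 + 29j.
So 29j ≤ 92 and j ≤ 3; hence at least 9 − 3 = 6 are ≤ 33.
Exactly 6 works: 6 values at 5 and 3 at 34 total 132; raise one of the low values by 5 (still ≤ 33) to hit 137.

6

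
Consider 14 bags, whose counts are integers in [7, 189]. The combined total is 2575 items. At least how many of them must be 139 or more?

If only k of them are at least 139, the other 14 − k are at most 138, so the total is at most k·189 + (14 − k)·138.
This must reach 2575, so k·189 + (14 − k)·138 ≥ 2575, giving k ≥ 13.
Exactly 13 works: 13 values at 189 and 1 at 138 total 2595; lower one of the high values by 20 (still ≥ 139) to hit 2575.

13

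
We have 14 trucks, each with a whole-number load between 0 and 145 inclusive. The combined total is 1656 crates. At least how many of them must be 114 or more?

Each value short of 114 is at most 113, costing at least 145 − 113 = 32 against the maximum total of 2030.
We can afford to lose at most 2030 − 1656 = 374, so at most ⌊374/32⌋ = 11 fall short, and at least 3 are ≥ 114.
Exactly 3 works: 3 values at 145 and 11 at 113 total 1678; lower one of the high values by 22 (still ≥ 114) to hit 1656.

3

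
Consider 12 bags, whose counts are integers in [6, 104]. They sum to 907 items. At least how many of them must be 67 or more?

If only k of them are at least 67, the other 12 − k are at most 66, so the total is at most k·104 + (12 − k)·66.
This must reach 907, so k·104 + (12 − k)·66 ≥ 907, giving k ≥ 4.
Exactly 4 works: 4 values at 104 and 8 at 66 total 944; lower one of the high values by 37 (still ≥ 67) to hit 907.

4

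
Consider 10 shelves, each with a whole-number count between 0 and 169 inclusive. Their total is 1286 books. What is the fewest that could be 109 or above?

4

Suppose at most 10 − j of them reach 109; then j values are ≤ 108 and the rest ≤ 169.
The total is then ≤ 108·j + 169·(10 − j) = 1690 − 61j. For this to be ≥ 1286 we need j ≤ 6, so at least 10 − 6 = 4 must reach 109.
Exactly 4 works: 4 values at 169 and 6 at 108 total 1324; lower one of the high values by 38 (still ≥ 109) to hit 1286.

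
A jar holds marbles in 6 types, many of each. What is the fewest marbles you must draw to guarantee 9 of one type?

49

You could draw 8 of every type without reaching 9 of any — 48 in all.
One more forces 9 of some type, so 48 + 1 = 49.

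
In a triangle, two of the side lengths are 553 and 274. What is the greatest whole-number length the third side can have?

The third side must be less than 553 + 274 = 827.
The largest integer below 827 is 826.

826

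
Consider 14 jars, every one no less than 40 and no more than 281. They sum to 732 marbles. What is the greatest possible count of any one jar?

212

To make one jar as large as possible, make the other 13 as small as possible.
The other 13 contribute at least 13 × 40 = 520, leaving at most 732 − 520 = 212.
Since 212 ≤ 281, this is achievable: one at 212 and 13 at 40.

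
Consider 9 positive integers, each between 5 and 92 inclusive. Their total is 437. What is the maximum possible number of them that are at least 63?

6

Suppose k of them are at least 63. Those contribute at least 63 each and the other 9 − k at least 5 each.
So the total is at least 63k + 5(9 − k) = 45 + 58k. This must be ≤ 437, giving k ≤ 6.
k = 6 is achieved by 6 values at 63 and 3 at 5, total 393; add 44 to one value (staying below 63) to reach 437.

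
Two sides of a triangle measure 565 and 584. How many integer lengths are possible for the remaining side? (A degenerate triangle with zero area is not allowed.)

The triangle inequality gives |565 − 584| < c < 565 + 584, i.e. 19 < c < 1149.
So c can be any integer from 20 to 1148: 1129 values.

1129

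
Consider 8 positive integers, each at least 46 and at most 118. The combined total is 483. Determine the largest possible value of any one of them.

118

To make one integer as large as possible, make the other 7 as small as possible.
The other 7 contribute at least 7 × 46 = 322, leaving at most 483 − 322 = 161.
But each integer is capped at 118, so the maximum is 118.
Achievable: one at 118 and the other 7 totalling 365, which fits since 7 × 46 ≤ 365 ≤ 7 × 118.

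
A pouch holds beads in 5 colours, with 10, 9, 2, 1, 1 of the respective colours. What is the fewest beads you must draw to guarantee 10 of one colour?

In the worst case you take as many as possible of each colour without reaching 10: 9 + 9 + 2 + 1 + 1 = 22.
The next one must give 10 of some colour, so 22 + 1 = 23.

23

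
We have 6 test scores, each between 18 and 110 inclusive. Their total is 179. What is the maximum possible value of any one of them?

89

Maximizing one value means minimizing the remaining 5.
The other 5 contribute at least 5 × 18 = 90, leaving at most 179 − 90 = 89.
Since 89 ≤ 110, this is achievable: one at 89 and 5 at 18.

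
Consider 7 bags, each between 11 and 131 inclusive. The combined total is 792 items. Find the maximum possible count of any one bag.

131

Maximizing one value means minimizing the remaining 6.
The other 6 contribute at least 6 × 11 = 66, leaving at most 792 − 66 = 726.
But each bag is capped at 131, so the maximum is 131.
Achievable: one at 131 and the other 6 totalling 661, which fits since 6 × 11 ≤ 661 ≤ 6 × 131.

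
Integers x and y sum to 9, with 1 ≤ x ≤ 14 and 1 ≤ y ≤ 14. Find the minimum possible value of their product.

Since x + y is fixed, pushing one of them to its bound minimizes the product.
The extreme feasible split is x = 1, y = 8, giving xy = 8.

8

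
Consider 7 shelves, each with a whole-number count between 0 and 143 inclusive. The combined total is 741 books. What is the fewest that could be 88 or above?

3

Each value short of 88 is at most 87, costing at least 143 − 87 = 56 against the maximum total of 1001.
We can afford to lose at most 1001 − 741 = 260, so at most ⌊260/56⌋ = 4 fall short, and at least 3 are ≥ 88.
Exactly 3 works: 3 values at 143 and 4 at 87 total 777; lower one of the high values by 36 (still ≥ 88) to hit 741.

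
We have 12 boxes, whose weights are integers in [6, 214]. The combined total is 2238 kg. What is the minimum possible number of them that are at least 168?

Suppose at most 12 − j of them reach 168; then j values are ≤ 167 and the rest ≤ 214.
The total is then ≤ 167·j + 214·(12 − j) = 2568 − 47j. For this to be ≥ 2238 we need j ≤ 7, so at least 12 − 7 = 5 must reach 168.
Exactly 5 works: 5 values at 214 and 7 at 167 total 2239; lower one of the high values by 1 (still ≥ 168) to hit 2238.

5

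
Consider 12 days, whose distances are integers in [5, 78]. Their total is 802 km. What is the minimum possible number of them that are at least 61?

If only k of them are at least 61, the other 12 − k are at most 60, so the total is at most k·78 + (12 − k)·60.
This must reach 802, so k·78 + (12 − k)·60 ≥ 802, giving k ≥ 5.
Exactly 5 works: 5 values at 78 and 7 at 60 total 810; lower one of the high values by 8 (still ≥ 61) to hit 802.

5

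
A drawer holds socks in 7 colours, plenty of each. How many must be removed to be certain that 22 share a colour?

In the worst case you draw 21 of each of the 7 colours: 7 × 21 = 147.
One more forces 22 of some colour, so 147 + 1 = 148.

148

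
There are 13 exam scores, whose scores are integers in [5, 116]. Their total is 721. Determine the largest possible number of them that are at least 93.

7

With k values at 93 or above and the rest at least 5, the sum is at least 65 + 88k.
Since the sum is 721, we need 88k ≤ 656, i.e. k ≤ 7.
k = 7 is achieved by 7 values at 93 and 6 at 5, total 681; add 40 to one value (staying below 93) to reach 721.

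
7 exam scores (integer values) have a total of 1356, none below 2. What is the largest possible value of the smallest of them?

193

The 7 values sum to 1356, so their minimum is at most ⌊1356/7⌋ = 193.
Equality holds with 2 values of 193 and 5 values of 194.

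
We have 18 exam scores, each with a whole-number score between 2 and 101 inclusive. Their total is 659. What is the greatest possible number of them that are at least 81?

Suppose k of them are at least 81. Those contribute at least 81 each and the other 18 − k at least 2 each.
So the total is at least 81k + 2(18 − k) = 36 + 79k. This must be ≤ 659, giving k ≤ 7.
k = 7 is achieved by 7 values at 81 and 11 at 2, total 589; add 70 to one value (staying below 81) to reach 659.

7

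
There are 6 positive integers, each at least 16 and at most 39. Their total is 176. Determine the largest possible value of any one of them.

To make one integer as large as possible, make the other 5 as small as possible.
The other 5 contribute at least 5 × 16 = 80, leaving at most 176 − 80 = 96.
But each integer is capped at 39, so the maximum is 39.
Achievable: one at 39 and the other 5 totalling 137, which fits since 5 × 16 ≤ 137 ≤ 5 × 39.

39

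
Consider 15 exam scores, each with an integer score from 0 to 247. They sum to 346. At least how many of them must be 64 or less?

If only k of them are at most 64, the other 15 − k are at least 65, so the total is at least (15 − k)·65 + k·0.
This is ≤ 346, so (15 − k)·65 + 0k ≤ 346, which gives k ≥ 10.
Exactly 10 works: 10 values at 0 and 5 at 65 total 325; raise one of the low values by 21 (still ≤ 64) to hit 346.

10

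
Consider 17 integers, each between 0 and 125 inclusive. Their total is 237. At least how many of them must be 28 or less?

9

Each value above 28 is at least 29, contributing at least 29 − 0 = 29 above the floor 0.
The sum exceeds the floor total 0 by 237, so at most ⌊237/29⌋ = 8 exceed 28, and at least 9 are ≤ 28.
Exactly 9 works: 9 values at 0 and 8 at 29 total 232; raise one of the low values by 5 (still ≤ 28) to hit 237.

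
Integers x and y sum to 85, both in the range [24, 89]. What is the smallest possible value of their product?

For a fixed sum, xy is smallest when x and y are as far apart as possible.
At the endpoint x = 24, y = 85 − 24 = 61, so xy = 24 × 61 = 1464.

1464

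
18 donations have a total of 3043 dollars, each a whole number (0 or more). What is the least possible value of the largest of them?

If every one of the 18 were at most 169, the total would be at most 18 × 169 = 3042 < 3043.
Achievable: 1 of them at 170 and 17 at 169 total 3043.

170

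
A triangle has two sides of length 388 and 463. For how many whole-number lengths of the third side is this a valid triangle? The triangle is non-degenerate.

775

The triangle inequality gives |388 − 463| < c < 388 + 463, i.e. 75 < c < 851.
So c can be any integer from 76 to 850: 775 values.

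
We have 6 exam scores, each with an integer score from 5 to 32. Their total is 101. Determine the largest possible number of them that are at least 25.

3

With k values at 25 or above and the rest at least 5, the sum is at least 30 + 20k.
Since the sum is 101, we need 20k ≤ 71, i.e. k ≤ 3.
k = 3 is achieved by 3 values at 25 and 3 at 5, total 90; add 11 to one value (staying below 25) to reach 101.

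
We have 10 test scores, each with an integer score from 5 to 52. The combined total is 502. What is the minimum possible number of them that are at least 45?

Suppose at most 10 − j of them reach 45; then j values are ≤ 44 and the rest ≤ 52.
The total is then ≤ 44·j + 52·(10 − j) = 520 − 8j. For this to be ≥ 502 we need j ≤ 2, so at least 10 − 2 = 8 must reach 45.
Exactly 8 works: 8 values at 52 and 2 at 44 total 504; lower one of the high values by 2 (still ≥ 45) to hit 502.

8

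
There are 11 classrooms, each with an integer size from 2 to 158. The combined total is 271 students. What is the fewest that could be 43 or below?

Let j be the number exceeding 43. Then the total is ≥ 44·j + 2·(11 − j) = 22 + 42j.
So 42j ≤ 249 and j ≤ 5; hence at least 11 − 5 = 6 are ≤ 43.
Exactly 6 works: 6 values at 2 and 5 at 44 total 232; raise one of the low values by 39 (still ≤ 43) to hit 271.

6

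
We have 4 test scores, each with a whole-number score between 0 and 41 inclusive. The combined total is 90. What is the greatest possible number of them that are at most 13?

2

Each value at 13 or below falls at least 41 − 13 = 28 short of the ceiling 41.
The ceiling total is 4 × 41 = 164, and we need 90, so at most ⌊(164 − 90)/28⌋ = 2 can be that low.
k = 2 is achieved by 2 values at 13 and 2 at 41, total 108; lower one of the 41's by 18 (still > 13) to reach 90.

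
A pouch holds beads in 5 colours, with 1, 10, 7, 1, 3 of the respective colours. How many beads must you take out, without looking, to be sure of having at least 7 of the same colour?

18

In the worst case you take as many as possible of each colour without reaching 7: 1 + 6 + 6 + 1 + 3 = 17.
The next one must give 7 of some colour, so 17 + 1 = 18.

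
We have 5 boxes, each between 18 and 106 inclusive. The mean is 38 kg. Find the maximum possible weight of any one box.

Maximizing one value means minimizing the remaining 4.
The total is 5 × 38 = 190.
The other 4 contribute at least 4 × 18 = 72, leaving at most 190 − 72 = 118.
But each box is capped at 106, so the maximum is 106.
Achievable: one at 106 and the other 4 totalling 84, which fits since 4 × 18 ≤ 84 ≤ 4 × 106.

106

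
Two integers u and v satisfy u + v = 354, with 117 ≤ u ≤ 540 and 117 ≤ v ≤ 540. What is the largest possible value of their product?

uv = u(354 − u) is maximized when u is as near 354/2 as the bounds allow.
Taking u = 177 and v = 177 (both in [117, 540]) gives uv = 31329.

31329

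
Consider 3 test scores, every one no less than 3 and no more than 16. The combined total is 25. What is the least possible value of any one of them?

To make one score as small as possible, make the other 2 as large as possible.
The other 2 can take up 2 × 16 = 32 ≥ 25 − 3, so one score can sit at its floor of 3.
Achievable: one at 3 and the other 2 totalling 22, which fits since 2 × 3 ≤ 22 ≤ 2 × 16.

3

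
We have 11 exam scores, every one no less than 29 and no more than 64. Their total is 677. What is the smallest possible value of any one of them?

Minimizing one value means maximizing the remaining 10.
The other 10 contribute at most 10 × 64 = 640, leaving at least 677 − 640 = 37.
Since 37 ≥ 29, this is achievable: one at 37 and 10 at 64.

37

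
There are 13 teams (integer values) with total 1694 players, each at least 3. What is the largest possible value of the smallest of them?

If every one of the 13 were at least 131, the total would be at least 13 × 131 = 1703 > 1694.
Taking 9 copies of 130 and 4 copies of 131 gives exactly 1694, so 130 is attained.

130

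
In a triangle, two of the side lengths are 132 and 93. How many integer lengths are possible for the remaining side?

The triangle inequality gives |132 − 93| < c < 132 + 93, i.e. 39 < c < 225.
So c can be any integer from 40 to 224: 185 values.

185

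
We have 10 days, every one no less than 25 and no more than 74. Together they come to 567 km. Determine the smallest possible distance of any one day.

To make one day as small as possible, make the other 9 as large as possible.
The other 9 can take up 9 × 74 = 666 ≥ 567 − 25, so one day can sit at its floor of 25.
Achievable: one at 25 and the other 9 totalling 542, which fits since 9 × 25 ≤ 542 ≤ 9 × 74.

25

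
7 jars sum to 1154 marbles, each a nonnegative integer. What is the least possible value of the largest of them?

165

Some value must be at least ⌈1154/7⌉ = 165, since 7 × 164 = 1148 < 1154.
Taking 1 copy of 164 and 6 copies of 165 gives exactly 1154, so 165 is attained.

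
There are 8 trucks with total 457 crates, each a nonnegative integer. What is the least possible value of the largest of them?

The average is 457/8 > 57, so not all 8 can be 57 or less; the largest is ≥ 58.
Equality holds with 1 value of 58 and 7 values of 57.

58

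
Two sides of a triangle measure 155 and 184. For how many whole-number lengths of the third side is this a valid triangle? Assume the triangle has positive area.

309

The triangle inequality gives |155 − 184| < c < 155 + 184, i.e. 29 < c < 339.
So c can be any integer from 30 to 338: 309 values.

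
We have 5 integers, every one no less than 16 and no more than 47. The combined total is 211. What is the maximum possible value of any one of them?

To make one integer as large as possible, make the other 4 as small as possible.
The other 4 contribute at least 4 × 16 = 64, leaving at most 211 − 64 = 147.
But each integer is capped at 47, so the maximum is 47.
Achievable: one at 47 and the other 4 totalling 164, which fits since 4 × 16 ≤ 164 ≤ 4 × 47.

47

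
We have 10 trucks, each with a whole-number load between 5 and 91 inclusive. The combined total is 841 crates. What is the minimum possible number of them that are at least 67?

8

If only k of them are at least 67, the other 10 − k are at most 66, so the total is at most k·91 + (10 − k)·66.
This must reach 841, so k·91 + (10 − k)·66 ≥ 841, giving k ≥ 8.
Exactly 8 works: 8 values at 91 and 2 at 66 total 860; lower one of the high values by 19 (still ≥ 67) to hit 841.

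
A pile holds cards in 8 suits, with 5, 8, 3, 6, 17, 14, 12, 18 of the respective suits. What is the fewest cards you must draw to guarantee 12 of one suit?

In the worst case you take as many as possible of each suit without reaching 12: 5 + 8 + 3 + 6 + 11 + 11 + 11 + 11 = 66.
The next one must give 12 of some suit, so 66 + 1 = 67.

67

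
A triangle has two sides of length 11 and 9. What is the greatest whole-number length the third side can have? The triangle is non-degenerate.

19

The third side must be less than 11 + 9 = 20.
The largest integer below 20 is 19.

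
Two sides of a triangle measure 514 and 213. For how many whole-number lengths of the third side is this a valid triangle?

The triangle inequality gives |514 − 213| < c < 514 + 213, i.e. 301 < c < 727.
So c can be any integer from 302 to 726: 425 values.

425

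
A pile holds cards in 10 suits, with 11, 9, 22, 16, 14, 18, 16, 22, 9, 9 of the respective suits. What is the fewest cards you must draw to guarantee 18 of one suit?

In the worst case you take as many as possible of each suit without reaching 18: 11 + 9 + 17 + 16 + 14 + 17 + 16 + 17 + 9 + 9 = 135.
The next one must give 18 of some suit, so 135 + 1 = 136.

136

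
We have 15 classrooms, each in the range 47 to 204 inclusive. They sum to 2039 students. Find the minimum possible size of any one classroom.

47

To make one classroom as small as possible, make the other 14 as large as possible.
The other 14 can take up 14 × 204 = 2856 ≥ 2039 − 47, so one classroom can sit at its floor of 47.
Achievable: one at 47 and the other 14 totalling 1992, which fits since 14 × 47 ≤ 1992 ≤ 14 × 204.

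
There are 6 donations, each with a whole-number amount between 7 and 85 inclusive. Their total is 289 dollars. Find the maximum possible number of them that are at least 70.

Suppose k of them are at least 70. Those contribute at least 70 each and the other 6 − k at least 7 each.
So the total is at least 70k + 7(6 − k) = 42 + 63k. This must be ≤ 289, giving k ≤ 3.
k = 3 is achieved by 3 values at 70 and 3 at 7, total 231; add 58 to one value (staying below 70) to reach 289.

3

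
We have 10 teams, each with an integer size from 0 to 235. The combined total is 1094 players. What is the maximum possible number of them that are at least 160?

With k values at 160 or above and the rest at least 0, the sum is at least 0 + 160k.
Since the sum is 1094, we need 160k ≤ 1094, i.e. k ≤ 6.
k = 6 is achieved by 6 values at 160 and 4 at 0, total 960; add 134 to one value (staying below 160) to reach 1094.

6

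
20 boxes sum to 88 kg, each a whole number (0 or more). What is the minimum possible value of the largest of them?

The average is 88/20 > 4, so not all 20 can be 4 or less; the largest is ≥ 5.
Equality holds with 8 values of 5 and 12 values of 4.

5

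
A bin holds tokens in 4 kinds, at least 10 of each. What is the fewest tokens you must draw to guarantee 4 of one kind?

You could draw 3 of every kind without reaching 4 of any — 12 in all.
One more forces 4 of some kind, so 12 + 1 = 13.

13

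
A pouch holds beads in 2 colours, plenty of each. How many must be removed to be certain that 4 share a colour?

7

In the worst case you draw 3 of each of the 2 colours: 2 × 3 = 6.
One more forces 4 of some colour, so 6 + 1 = 7.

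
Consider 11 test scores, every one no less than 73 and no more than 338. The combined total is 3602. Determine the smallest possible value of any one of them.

222

To make one score as small as possible, make the other 10 as large as possible.
The other 10 contribute at most 10 × 338 = 3380, leaving at least 3602 − 3380 = 222.
Since 222 ≥ 73, this is achievable: one at 222 and 10 at 338.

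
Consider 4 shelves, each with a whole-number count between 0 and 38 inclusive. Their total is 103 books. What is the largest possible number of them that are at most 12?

Suppose k of them are at most 12. Those contribute at most 12 each and the rest at most 38 each.
So the total is at most 12k + 38(4 − k) = 152 − 26k. This must still be ≥ 103, so k ≤ 1.
k = 1 is achieved by 1 value at 12 and 3 at 38, total 126; lower one of the 38's by 23 (still > 12) to reach 103.

1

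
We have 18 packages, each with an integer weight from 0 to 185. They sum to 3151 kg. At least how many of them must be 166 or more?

10

Suppose at most 18 − j of them reach 166; then j values are ≤ 165 and the rest ≤ 185.
The total is then ≤ 165·j + 185·(18 − j) = 3330 − 20j. For this to be ≥ 3151 we need j ≤ 8, so at least 18 − 8 = 10 must reach 166.
Exactly 10 works: 10 values at 185 and 8 at 165 total 3170; lower one of the high values by 19 (still ≥ 166) to hit 3151.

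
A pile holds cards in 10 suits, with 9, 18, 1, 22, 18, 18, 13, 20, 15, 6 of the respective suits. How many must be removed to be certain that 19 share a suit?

In the worst case you take as many as possible of each suit without reaching 19: 9 + 18 + 1 + 18 + 18 + 18 + 13 + 18 + 15 + 6 = 134.
The next one must give 19 of some suit, so 134 + 1 = 135.

135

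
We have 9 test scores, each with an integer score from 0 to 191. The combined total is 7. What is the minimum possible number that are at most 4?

Let j be the number exceeding 4. Then the total is ≥ 5·j + 0·(9 − j) = 0 + 5j.
So 5j ≤ 7 and j ≤ 1; hence at least 9 − 1 = 8 are ≤ 4.
Exactly 8 works: 8 values at 0 and 1 at 5 total 5; raise one of the low values by 2 (still ≤ 4) to hit 7.

8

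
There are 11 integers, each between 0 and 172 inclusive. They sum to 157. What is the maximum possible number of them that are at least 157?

1

Suppose k of them are at least 157. Those contribute at least 157 each and the other 11 − k at least 0 each.
So the total is at least 157k + 0(11 − k) = 0 + 157k. This must be ≤ 157, giving k ≤ 1.
k = 1 is achieved by 1 value at 157 and 10 at 0, total 157.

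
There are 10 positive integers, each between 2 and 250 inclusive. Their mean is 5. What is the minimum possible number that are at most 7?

5

The total is 10 × 5 = 50.
Let j be the number exceeding 7. Then the total is ≥ 8·j + 2·(10 − j) = 20 + 6j.
So 6j ≤ 30 and j ≤ 5; hence at least 10 − 5 = 5 are ≤ 7.
Exactly 5 works: 5 values at 2 and 5 at 8 total 50.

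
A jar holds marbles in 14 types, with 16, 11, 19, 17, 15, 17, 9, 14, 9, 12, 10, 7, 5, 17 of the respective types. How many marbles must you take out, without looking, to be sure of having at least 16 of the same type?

168

In the worst case you take as many as possible of each type without reaching 16: 15 + 11 + 15 + 15 + 15 + 15 + 9 + 14 + 9 + 12 + 10 + 7 + 5 + 15 = 167.
The next one must give 16 of some type, so 167 + 1 = 168.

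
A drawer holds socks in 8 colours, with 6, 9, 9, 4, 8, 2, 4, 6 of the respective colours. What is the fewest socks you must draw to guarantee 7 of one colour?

In the worst case you take as many as possible of each colour without reaching 7: 6 + 6 + 6 + 4 + 6 + 2 + 4 + 6 = 40.
The next one must give 7 of some colour, so 40 + 1 = 41.

41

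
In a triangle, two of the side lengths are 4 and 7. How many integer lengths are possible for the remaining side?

The triangle inequality gives |4 − 7| < c < 4 + 7, i.e. 3 < c < 11.
So c can be any integer from 4 to 10: 7 values.

7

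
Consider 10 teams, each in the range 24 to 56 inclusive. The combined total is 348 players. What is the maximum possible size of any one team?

56

To make one team as large as possible, make the other 9 as small as possible.
The other 9 contribute at least 9 × 24 = 216, leaving at most 348 − 216 = 132.
But each team is capped at 56, so the maximum is 56.
Achievable: one at 56 and the other 9 totalling 292, which fits since 9 × 24 ≤ 292 ≤ 9 × 56.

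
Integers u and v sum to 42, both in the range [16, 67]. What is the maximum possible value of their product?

With u + v fixed, uv peaks when the two are closest together.
Taking u = 21 and v = 21 (both in [16, 67]) gives uv = 441.

441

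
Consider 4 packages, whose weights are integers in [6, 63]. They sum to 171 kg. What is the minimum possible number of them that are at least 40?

1

If only k of them are at least 40, the other 4 − k are at most 39, so the total is at most k·63 + (4 − k)·39.
This must reach 171, so k·63 + (4 − k)·39 ≥ 171, giving k ≥ 1.
Exactly 1 works: 1 value at 63 and 3 at 39 total 180; lower one of the high values by 9 (still ≥ 40) to hit 171.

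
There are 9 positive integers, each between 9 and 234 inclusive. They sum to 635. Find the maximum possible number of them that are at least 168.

3

If k of the values are ≥ 168, the total is ≥ 168k + 9(9 − k).
Setting 168k + 9(9 − k) ≤ 635 gives 159k ≤ 554, so k ≤ 3.
k = 3 is achieved by 3 values at 168 and 6 at 9, total 558; add 77 to one value (staying below 168) to reach 635.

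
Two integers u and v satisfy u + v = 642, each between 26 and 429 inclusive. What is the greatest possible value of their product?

103041

With u + v fixed, uv peaks when the two are closest together.
Taking u = 321 and v = 321 (both in [26, 429]) gives uv = 103041.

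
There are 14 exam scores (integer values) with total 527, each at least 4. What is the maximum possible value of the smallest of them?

37

The 14 values sum to 527, so their minimum is at most ⌊527/14⌋ = 37.
Achievable: 5 of them at 37 and 9 at 38 total 527.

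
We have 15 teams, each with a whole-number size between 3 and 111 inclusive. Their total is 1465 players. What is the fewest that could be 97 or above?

2

Each value short of 97 is at most 96, costing at least 111 − 96 = 15 against the maximum total of 1665.
We can afford to lose at most 1665 − 1465 = 200, so at most ⌊200/15⌋ = 13 fall short, and at least 2 are ≥ 97.
Exactly 2 works: 2 values at 111 and 13 at 96 total 1470; lower one of the high values by 5 (still ≥ 97) to hit 1465.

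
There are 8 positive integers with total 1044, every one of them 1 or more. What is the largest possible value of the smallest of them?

The average is 1044/8 < 131, so some value is ≤ 130.
Achievable: 4 of them at 130 and 4 at 131 total 1044.

130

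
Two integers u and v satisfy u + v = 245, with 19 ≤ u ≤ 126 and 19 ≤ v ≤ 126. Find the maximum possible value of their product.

For a fixed sum, the product uv is largest when u and v are as close as possible.
Taking u = 122 and v = 123 (both in [19, 126]) gives uv = 15006.

15006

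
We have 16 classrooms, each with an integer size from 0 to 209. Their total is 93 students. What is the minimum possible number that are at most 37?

14

If only k of them are at most 37, the other 16 − k are at least 38, so the total is at least (16 − k)·38 + k·0.
This is ≤ 93, so (16 − k)·38 + 0k ≤ 93, which gives k ≥ 14.
Exactly 14 works: 14 values at 0 and 2 at 38 total 76; raise one of the low values by 17 (still ≤ 37) to hit 93.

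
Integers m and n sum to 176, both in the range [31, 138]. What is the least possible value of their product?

For a fixed sum, mn is smallest when m and n are as far apart as possible.
The extreme feasible split is m = 38, n = 138, giving mn = 5244.

5244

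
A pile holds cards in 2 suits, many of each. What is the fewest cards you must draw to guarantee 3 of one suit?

5

You could draw 2 of every suit without reaching 3 of any — 4 in all.
One more forces 3 of some suit, so 4 + 1 = 5.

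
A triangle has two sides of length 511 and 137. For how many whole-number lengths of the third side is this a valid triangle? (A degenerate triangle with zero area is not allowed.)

The triangle inequality gives |511 − 137| < c < 511 + 137, i.e. 374 < c < 648.
So c can be any integer from 375 to 647: 273 values.

273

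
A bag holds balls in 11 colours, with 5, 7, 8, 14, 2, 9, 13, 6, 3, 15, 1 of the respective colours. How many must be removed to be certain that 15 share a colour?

83

In the worst case you take as many as possible of each colour without reaching 15: 5 + 7 + 8 + 14 + 2 + 9 + 13 + 6 + 3 + 14 + 1 = 82.
The next one must give 15 of some colour, so 82 + 1 = 83.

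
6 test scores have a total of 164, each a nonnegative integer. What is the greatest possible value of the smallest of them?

The 6 values sum to 164, so their minimum is at most ⌊164/6⌋ = 27.
Equality holds with 4 values of 27 and 2 values of 28.

27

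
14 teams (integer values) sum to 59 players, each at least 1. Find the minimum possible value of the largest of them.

If every one of the 14 were at most 4, the total would be at most 14 × 4 = 56 < 59.
Taking 11 copies of 4 and 3 copies of 5 gives exactly 59, so 5 is attained.

5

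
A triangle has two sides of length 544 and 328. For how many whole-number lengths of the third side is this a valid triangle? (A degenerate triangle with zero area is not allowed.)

The triangle inequality gives |544 − 328| < c < 544 + 328, i.e. 216 < c < 872.
So c can be any integer from 217 to 871: 655 values.

655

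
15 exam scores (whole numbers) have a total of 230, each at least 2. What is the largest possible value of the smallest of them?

If every one of the 15 were at least 16, the total would be at least 15 × 16 = 240 > 230.
Equality holds with 10 values of 15 and 5 values of 16.

15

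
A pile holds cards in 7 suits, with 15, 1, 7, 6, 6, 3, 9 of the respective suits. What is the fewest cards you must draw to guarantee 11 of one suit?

In the worst case you take as many as possible of each suit without reaching 11: 10 + 1 + 7 + 6 + 6 + 3 + 9 = 42.
The next one must give 11 of some suit, so 42 + 1 = 43.

43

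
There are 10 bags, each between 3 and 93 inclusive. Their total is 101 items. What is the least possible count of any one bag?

3

To make one bag as small as possible, make the other 9 as large as possible.
The other 9 can take up 9 × 93 = 837 ≥ 101 − 3, so one bag can sit at its floor of 3.
Achievable: one at 3 and the other 9 totalling 98, which fits since 9 × 3 ≤ 98 ≤ 9 × 93.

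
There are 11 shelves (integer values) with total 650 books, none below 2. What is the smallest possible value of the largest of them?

60

The average is 650/11 > 59, so not all 11 can be 59 or less; the largest is ≥ 60.
Taking 10 copies of 59 and 1 copy of 60 gives exactly 650, so 60 is attained.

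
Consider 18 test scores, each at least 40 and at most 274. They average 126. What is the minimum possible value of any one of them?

40

Minimizing one value means maximizing the remaining 17.
The total is 18 × 126 = 2268.
The other 17 can take up 17 × 274 = 4658 ≥ 2268 − 40, so one score can sit at its floor of 40.
Achievable: one at 40 and the other 17 totalling 2228, which fits since 17 × 40 ≤ 2228 ≤ 17 × 274.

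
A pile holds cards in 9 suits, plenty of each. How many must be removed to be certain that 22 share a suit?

You could draw 21 of every suit without reaching 22 of any — 189 in all.
One more forces 22 of some suit, so 189 + 1 = 190.

190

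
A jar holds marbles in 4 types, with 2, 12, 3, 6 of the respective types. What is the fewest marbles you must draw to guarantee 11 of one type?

22

In the worst case you take as many as possible of each type without reaching 11: 2 + 10 + 3 + 6 = 21.
The next one must give 11 of some type, so 21 + 1 = 22.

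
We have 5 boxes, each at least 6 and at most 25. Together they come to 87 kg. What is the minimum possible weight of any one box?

6

To make one box as small as possible, make the other 4 as large as possible.
The other 4 can take up 4 × 25 = 100 ≥ 87 − 6, so one box can sit at its floor of 6.
Achievable: one at 6 and the other 4 totalling 81, which fits since 4 × 6 ≤ 81 ≤ 4 × 25.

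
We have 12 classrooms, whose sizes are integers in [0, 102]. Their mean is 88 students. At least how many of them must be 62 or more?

The total is 12 × 88 = 1056.
Suppose at most 12 − j of them reach 62; then j values are ≤ 61 and the rest ≤ 102.
The total is then ≤ 61·j + 102·(12 − j) = 1224 − 41j. For this to be ≥ 1056 we need j ≤ 4, so at least 12 − 4 = 8 must reach 62.
Exactly 8 works: 8 values at 102 and 4 at 61 total 1060; lower one of the high values by 4 (still ≥ 62) to hit 1056.

8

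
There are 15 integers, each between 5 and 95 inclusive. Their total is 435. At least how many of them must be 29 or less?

1

Each value above 29 is at least 30, contributing at least 30 − 5 = 25 above the floor 5.
The sum exceeds the floor total 75 by 360, so at most ⌊360/25⌋ = 14 exceed 29, and at least 1 are ≤ 29.
Exactly 1 works: 1 value at 5 and 14 at 30 total 425; raise one of the low values by 10 (still ≤ 29) to hit 435.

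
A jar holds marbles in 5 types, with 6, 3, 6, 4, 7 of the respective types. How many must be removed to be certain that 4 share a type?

In the worst case you take as many as possible of each type without reaching 4: 3 + 3 + 3 + 3 + 3 = 15.
The next one must give 4 of some type, so 15 + 1 = 16.

16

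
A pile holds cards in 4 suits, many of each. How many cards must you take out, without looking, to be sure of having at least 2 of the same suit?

You could draw 1 of every suit without reaching 2 of any — 4 in all.
One more forces 2 of some suit, so 4 + 1 = 5.

5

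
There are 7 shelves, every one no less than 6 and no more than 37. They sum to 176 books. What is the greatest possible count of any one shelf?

To make one shelf as large as possible, make the other 6 as small as possible.
The other 6 contribute at least 6 × 6 = 36, leaving at most 176 − 36 = 140.
But each shelf is capped at 37, so the maximum is 37.
Achievable: one at 37 and the other 6 totalling 139, which fits since 6 × 6 ≤ 139 ≤ 6 × 37.

37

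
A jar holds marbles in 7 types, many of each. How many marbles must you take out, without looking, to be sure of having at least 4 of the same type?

22

In the worst case you draw 3 of each of the 7 types: 7 × 3 = 21.
One more forces 4 of some type, so 21 + 1 = 22.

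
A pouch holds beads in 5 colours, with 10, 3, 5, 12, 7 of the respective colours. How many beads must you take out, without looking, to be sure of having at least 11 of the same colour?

36

In the worst case you take as many as possible of each colour without reaching 11: 10 + 3 + 5 + 10 + 7 = 35.
The next one must give 11 of some colour, so 35 + 1 = 36.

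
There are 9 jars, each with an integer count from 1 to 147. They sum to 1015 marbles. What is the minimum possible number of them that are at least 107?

Suppose at most 9 − j of them reach 107; then j values are ≤ 106 and the rest ≤ 147.
The total is then ≤ 106·j + 147·(9 − j) = 1323 − 41j. For this to be ≥ 1015 we need j ≤ 7, so at least 9 − 7 = 2 must reach 107.
Exactly 2 works: 2 values at 147 and 7 at 106 total 1036; lower one of the high values by 21 (still ≥ 107) to hit 1015.

2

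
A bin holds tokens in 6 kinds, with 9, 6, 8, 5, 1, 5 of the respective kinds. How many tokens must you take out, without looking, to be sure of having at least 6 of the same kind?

In the worst case you take as many as possible of each kind without reaching 6: 5 + 5 + 5 + 5 + 1 + 5 = 26.
The next one must give 6 of some kind, so 26 + 1 = 27.

27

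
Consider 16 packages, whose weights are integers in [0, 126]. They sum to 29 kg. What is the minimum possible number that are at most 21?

15

Let j be the number exceeding 21. Then the total is ≥ 22·j + 0·(16 − j) = 0 + 22j.
So 22j ≤ 29 and j ≤ 1; hence at least 16 − 1 = 15 are ≤ 21.
Exactly 15 works: 15 values at 0 and 1 at 22 total 22; raise one of the low values by 7 (still ≤ 21) to hit 29.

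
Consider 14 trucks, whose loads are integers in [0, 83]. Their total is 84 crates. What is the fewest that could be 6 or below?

Let j be the number exceeding 6. Then the total is ≥ 7·j + 0·(14 − j) = 0 + 7j.
So 7j ≤ 84 and j ≤ 12; hence at least 14 − 12 = 2 are ≤ 6.
Exactly 2 works: 2 values at 0 and 12 at 7 total 84.

2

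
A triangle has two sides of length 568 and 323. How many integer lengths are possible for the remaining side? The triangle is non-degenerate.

The triangle inequality gives |568 − 323| < c < 568 + 323, i.e. 245 < c < 891.
So c can be any integer from 246 to 890: 645 values.

645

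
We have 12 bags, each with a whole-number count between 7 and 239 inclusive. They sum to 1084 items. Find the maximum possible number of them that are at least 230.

4

With k values at 230 or above and the rest at least 7, the sum is at least 84 + 223k.
Since the sum is 1084, we need 223k ≤ 1000, i.e. k ≤ 4.
k = 4 is achieved by 4 values at 230 and 8 at 7, total 976; add 108 to one value (staying below 230) to reach 1084.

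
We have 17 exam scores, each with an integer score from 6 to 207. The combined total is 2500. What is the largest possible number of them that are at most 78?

Each value at 78 or below falls at least 207 − 78 = 129 short of the ceiling 207.
The ceiling total is 17 × 207 = 3519, and we need 2500, so at most ⌊(3519 − 2500)/129⌋ = 7 can be that low.
k = 7 is achieved by 7 values at 78 and 10 at 207, total 2616; lower one of the 207's by 116 (still > 78) to reach 2500.

7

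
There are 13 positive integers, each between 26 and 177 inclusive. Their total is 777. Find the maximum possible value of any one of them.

177

To make one integer as large as possible, make the other 12 as small as possible.
The other 12 contribute at least 12 × 26 = 312, leaving at most 777 − 312 = 465.
But each integer is capped at 177, so the maximum is 177.
Achievable: one at 177 and the other 12 totalling 600, which fits since 12 × 26 ≤ 600 ≤ 12 × 177.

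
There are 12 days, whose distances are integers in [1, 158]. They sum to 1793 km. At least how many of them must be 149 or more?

Suppose at most 12 − j of them reach 149; then j values are ≤ 148 and the rest ≤ 158.
The total is then ≤ 148·j + 158·(12 − j) = 1896 − 10j. For this to be ≥ 1793 we need j ≤ 10, so at least 12 − 10 = 2 must reach 149.
Exactly 2 works: 2 values at 158 and 10 at 148 total 1796; lower one of the high values by 3 (still ≥ 149) to hit 1793.

2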